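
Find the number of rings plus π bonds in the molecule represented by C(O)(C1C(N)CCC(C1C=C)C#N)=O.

5

Molecular formula from the SMILES: C10H14N2O2.
DoU = (2C + 2 + N − H − X)/2 = (2·10 + 2 + 2 − 14 − 0)/2 = 10/2 = 5.
(Structurally: 1 ring(s) + 4 π bond(s) = 5.)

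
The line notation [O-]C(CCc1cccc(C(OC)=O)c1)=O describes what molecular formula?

Heavy atoms from the SMILES: 11 C, 4 O.
Implicit hydrogens by atom environment:
  4 × C (aromatic): 1 H each → 4
  3 × O: no H
  2 × C: 2 H each → 4
  2 × C (aromatic): no H
  2 × C: no H
  1 × C: 3 H
  1 × O (charge -1): no H
  Total hydrogens = 11.
Net charge -1.
Molecular formula: C11H11O4-

C11H11O4-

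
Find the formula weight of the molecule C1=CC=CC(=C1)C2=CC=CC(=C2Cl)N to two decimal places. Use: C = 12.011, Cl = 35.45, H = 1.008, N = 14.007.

Molecular formula: C12H10ClN.
M = 12×12.011 + 1×35.45 + 10×1.008 + 1×14.007 = 203.67 g/mol.

203.67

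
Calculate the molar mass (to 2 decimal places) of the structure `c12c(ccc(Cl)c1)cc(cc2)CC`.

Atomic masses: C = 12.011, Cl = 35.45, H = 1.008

190.67

Molecular formula: C12H11Cl.
M = 12×12.011 + 1×35.45 + 11×1.008 = 190.67 g/mol.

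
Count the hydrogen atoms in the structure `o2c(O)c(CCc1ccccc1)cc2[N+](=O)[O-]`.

Hydrogens are implicit in SMILES; fill each atom to its normal valence:
  6 × C (aromatic): 1 H each → 6
  4 × C (aromatic): no H
  2 × C: 2 H each → 4
  1 × N (charge +1): no H
  1 × O: 1 H
  1 × O (aromatic): no H
  1 × O: no H
  1 × O (charge -1): no H
  Total hydrogens = 11.

11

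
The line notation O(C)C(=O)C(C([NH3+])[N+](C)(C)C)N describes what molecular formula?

Heavy atoms from the SMILES: 7 C, 3 N, 2 O.
Implicit hydrogens by atom environment:
  4 × C: 3 H each → 12
  2 × C: 1 H each → 2
  2 × O: no H
  1 × C: no H
  1 × N (charge +1): 3 H
  1 × N: 2 H
  1 × N (charge +1): no H
  Total hydrogens = 19.
Net charge +2.
Molecular formula: [C7H19N3O2]2+

[C7H19N3O2]2+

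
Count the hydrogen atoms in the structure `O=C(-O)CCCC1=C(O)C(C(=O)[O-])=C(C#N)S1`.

8

Hydrogens are implicit in SMILES; fill each atom to its normal valence:
  4 × C (aromatic): no H
  3 × C: 2 H each → 6
  3 × C: no H
  2 × O: 1 H each → 2
  2 × O: no H
  1 × N: no H
  1 × O (charge -1): no H
  1 × S (aromatic): no H
  Total hydrogens = 8.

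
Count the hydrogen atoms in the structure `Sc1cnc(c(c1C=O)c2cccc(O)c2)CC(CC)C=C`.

Hydrogens are implicit in SMILES; fill each atom to its normal valence:
  6 × C (aromatic): no H
  5 × C (aromatic): 1 H each → 5
  3 × C: 2 H each → 6
  3 × C: 1 H each → 3
  1 × C: 3 H
  1 × N (aromatic): no H
  1 × O: 1 H
  1 × O: no H
  1 × S: 1 H
  Total hydrogens = 19.

19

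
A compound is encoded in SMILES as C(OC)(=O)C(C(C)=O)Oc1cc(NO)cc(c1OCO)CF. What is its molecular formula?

Heavy atoms from the SMILES: 13 C, 1 F, 1 N, 7 O.
Implicit hydrogens by atom environment:
  5 × O: no H
  4 × C (aromatic): no H
  2 × C: 3 H each → 6
  2 × C: 2 H each → 4
  2 × C (aromatic): 1 H each → 2
  2 × C: no H
  2 × O: 1 H each → 2
  1 × C: 1 H
  1 × F: no H
  1 × N: 1 H
  Total hydrogens = 16.
Molecular formula: C13H16FNO7

C13H16FNO7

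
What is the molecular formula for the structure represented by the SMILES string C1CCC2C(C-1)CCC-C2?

Heavy atoms from the SMILES: 10 C.
Implicit hydrogens by atom environment:
  8 × C: 2 H each → 16
  2 × C: 1 H each → 2
  Total hydrogens = 18.
Molecular formula: C10H18

C10H18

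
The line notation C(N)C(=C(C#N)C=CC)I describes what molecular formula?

Heavy atoms from the SMILES: 7 C, 1 I, 2 N.
Implicit hydrogens by atom environment:
  3 × C: no H
  2 × C: 1 H each → 2
  1 × C: 3 H
  1 × C: 2 H
  1 × I: no H
  1 × N: 2 H
  1 × N: no H
  Total hydrogens = 9.
Molecular formula: C7H9IN2

C7H9IN2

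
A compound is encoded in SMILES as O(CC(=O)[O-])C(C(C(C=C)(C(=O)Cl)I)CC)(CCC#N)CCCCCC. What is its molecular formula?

Heavy atoms from the SMILES: 19 C, 1 Cl, 1 I, 1 N, 4 O.
Implicit hydrogens by atom environment:
  10 × C: 2 H each → 20
  5 × C: no H
  3 × O: no H
  2 × C: 3 H each → 6
  2 × C: 1 H each → 2
  1 × Cl: no H
  1 × I: no H
  1 × N: no H
  1 × O (charge -1): no H
  Total hydrogens = 28.
Net charge -1.
Molecular formula: C19H28ClINO4-

C19H28ClINO4-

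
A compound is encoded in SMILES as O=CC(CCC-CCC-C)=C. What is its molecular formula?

C10H18O

Heavy atoms from the SMILES: 10 C, 1 O.
Implicit hydrogens by atom environment:
  7 × C: 2 H each → 14
  1 × C: 3 H
  1 × C: 1 H
  1 × C: no H
  1 × O: no H
  Total hydrogens = 18.
Molecular formula: C10H18O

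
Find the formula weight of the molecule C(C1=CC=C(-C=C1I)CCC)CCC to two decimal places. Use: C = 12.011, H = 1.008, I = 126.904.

Molecular formula: C13H19I.
M = 13×12.011 + 19×1.008 + 1×126.904 = 302.20 g/mol.

302.20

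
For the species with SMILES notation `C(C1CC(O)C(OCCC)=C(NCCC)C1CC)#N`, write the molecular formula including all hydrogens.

Heavy atoms from the SMILES: 15 C, 2 N, 2 O.
Implicit hydrogens by atom environment:
  6 × C: 2 H each → 12
  3 × C: 3 H each → 9
  3 × C: 1 H each → 3
  3 × C: no H
  1 × N: 1 H
  1 × N: no H
  1 × O: 1 H
  1 × O: no H
  Total hydrogens = 26.
Molecular formula: C15H26N2O2

C15H26N2O2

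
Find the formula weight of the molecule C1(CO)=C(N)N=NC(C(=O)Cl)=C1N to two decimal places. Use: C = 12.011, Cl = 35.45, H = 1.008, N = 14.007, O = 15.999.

202.60

Molecular formula: C6H7ClN4O2.
M = 6×12.011 + 1×35.45 + 7×1.008 + 4×14.007 + 2×15.999 = 202.60 g/mol.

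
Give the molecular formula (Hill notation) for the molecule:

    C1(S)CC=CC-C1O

Heavy atoms from the SMILES: 6 C, 1 O, 1 S.
Implicit hydrogens by atom environment:
  4 × C: 1 H each → 4
  2 × C: 2 H each → 4
  1 × O: 1 H
  1 × S: 1 H
  Total hydrogens = 10.
Molecular formula: C6H10OS

C6H10OS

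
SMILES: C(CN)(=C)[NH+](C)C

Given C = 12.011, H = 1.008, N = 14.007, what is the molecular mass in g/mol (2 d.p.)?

101.17

Molecular formula: C5H13N2+.
M = 5×12.011 + 13×1.008 + 2×14.007 = 101.17 g/mol.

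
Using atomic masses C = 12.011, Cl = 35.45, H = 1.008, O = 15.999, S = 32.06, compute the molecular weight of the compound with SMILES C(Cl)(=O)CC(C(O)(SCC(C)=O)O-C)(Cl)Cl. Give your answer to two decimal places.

Molecular formula: C8H11Cl3O4S.
M = 8×12.011 + 3×35.45 + 11×1.008 + 4×15.999 + 1×32.06 = 309.58 g/mol.

309.58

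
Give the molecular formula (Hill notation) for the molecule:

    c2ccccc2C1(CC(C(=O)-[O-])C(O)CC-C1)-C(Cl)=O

C15H16ClO4-

Heavy atoms from the SMILES: 15 C, 1 Cl, 4 O.
Implicit hydrogens by atom environment:
  5 × C (aromatic): 1 H each → 5
  4 × C: 2 H each → 8
  3 × C: no H
  2 × C: 1 H each → 2
  2 × O: no H
  1 × C (aromatic): no H
  1 × Cl: no H
  1 × O: 1 H
  1 × O (charge -1): no H
  Total hydrogens = 16.
Net charge -1.
Molecular formula: C15H16ClO4-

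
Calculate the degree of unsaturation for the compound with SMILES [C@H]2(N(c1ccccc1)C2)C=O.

6

Molecular formula from the SMILES: C9H9NO.
DoU = (2C + 2 + N − H − X)/2 = (2·9 + 2 + 1 − 9 − 0)/2 = 12/2 = 6.
(Structurally: 2 ring(s) + 4 π bond(s) = 6.)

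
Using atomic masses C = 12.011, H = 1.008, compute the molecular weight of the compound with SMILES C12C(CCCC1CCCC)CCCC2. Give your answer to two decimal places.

Molecular formula: C14H26.
M = 14×12.011 + 26×1.008 = 194.36 g/mol.

194.36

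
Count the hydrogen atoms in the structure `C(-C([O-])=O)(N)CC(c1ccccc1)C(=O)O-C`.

Hydrogens are implicit in SMILES; fill each atom to its normal valence:
  5 × C (aromatic): 1 H each → 5
  3 × O: no H
  2 × C: 1 H each → 2
  2 × C: no H
  1 × C: 3 H
  1 × C: 2 H
  1 × C (aromatic): no H
  1 × N: 2 H
  1 × O (charge -1): no H
  Total hydrogens = 14.

14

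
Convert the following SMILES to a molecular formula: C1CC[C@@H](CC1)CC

Heavy atoms from the SMILES: 8 C.
Implicit hydrogens by atom environment:
  6 × C: 2 H each → 12
  1 × C: 3 H
  1 × C: 1 H
  Total hydrogens = 16.
Molecular formula: C8H16

C8H16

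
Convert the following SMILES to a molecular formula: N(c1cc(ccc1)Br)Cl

Heavy atoms from the SMILES: 1 Br, 6 C, 1 Cl, 1 N.
Implicit hydrogens by atom environment:
  4 × C (aromatic): 1 H each → 4
  2 × C (aromatic): no H
  1 × Br: no H
  1 × Cl: no H
  1 × N: 1 H
  Total hydrogens = 5.
Molecular formula: C6H5BrClN

C6H5BrClN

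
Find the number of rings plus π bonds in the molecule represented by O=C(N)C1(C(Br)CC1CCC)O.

Molecular formula from the SMILES: C8H14BrNO2.
DoU = (2C + 2 + N − H − X)/2 = (2·8 + 2 + 1 − 14 − 1)/2 = 4/2 = 2.
(Structurally: 1 ring(s) + 1 π bond(s) = 2.)

2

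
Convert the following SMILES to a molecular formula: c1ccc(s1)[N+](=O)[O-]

Heavy atoms from the SMILES: 4 C, 1 N, 2 O, 1 S.
Implicit hydrogens by atom environment:
  3 × C (aromatic): 1 H each → 3
  1 × C (aromatic): no H
  1 × N (charge +1): no H
  1 × O: no H
  1 × O (charge -1): no H
  1 × S (aromatic): no H
  Total hydrogens = 3.
Molecular formula: C4H3NO2S

C4H3NO2S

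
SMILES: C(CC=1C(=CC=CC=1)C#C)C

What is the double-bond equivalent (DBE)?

6

Molecular formula from the SMILES: C11H12.
DoU = (2C + 2 + N − H − X)/2 = (2·11 + 2 + 0 − 12 − 0)/2 = 12/2 = 6.
(Structurally: 1 ring(s) + 5 π bond(s) = 6.)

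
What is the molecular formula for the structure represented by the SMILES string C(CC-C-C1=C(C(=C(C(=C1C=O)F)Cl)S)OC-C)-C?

C14H18ClFO2S

Heavy atoms from the SMILES: 14 C, 1 Cl, 1 F, 2 O, 1 S.
Implicit hydrogens by atom environment:
  6 × C (aromatic): no H
  5 × C: 2 H each → 10
  2 × C: 3 H each → 6
  2 × O: no H
  1 × C: 1 H
  1 × Cl: no H
  1 × F: no H
  1 × S: 1 H
  Total hydrogens = 18.
Molecular formula: C14H18ClFO2S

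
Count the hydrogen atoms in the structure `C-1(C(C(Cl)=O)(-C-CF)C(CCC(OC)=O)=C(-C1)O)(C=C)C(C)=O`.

20

Hydrogens are implicit in SMILES; fill each atom to its normal valence:
  7 × C: no H
  6 × C: 2 H each → 12
  4 × O: no H
  2 × C: 3 H each → 6
  1 × C: 1 H
  1 × Cl: no H
  1 × F: no H
  1 × O: 1 H
  Total hydrogens = 20.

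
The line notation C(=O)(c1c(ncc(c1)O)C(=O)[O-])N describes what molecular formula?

Heavy atoms from the SMILES: 7 C, 2 N, 4 O.
Implicit hydrogens by atom environment:
  3 × C (aromatic): no H
  2 × C (aromatic): 1 H each → 2
  2 × C: no H
  2 × O: no H
  1 × N: 2 H
  1 × N (aromatic): no H
  1 × O: 1 H
  1 × O (charge -1): no H
  Total hydrogens = 5.
Net charge -1.
Molecular formula: C7H5N2O4-

C7H5N2O4-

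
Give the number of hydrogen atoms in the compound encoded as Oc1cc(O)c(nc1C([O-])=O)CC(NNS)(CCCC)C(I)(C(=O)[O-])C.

Hydrogens are implicit in SMILES; fill each atom to its normal valence:
  4 × C: 2 H each → 8
  4 × C (aromatic): no H
  4 × C: no H
  2 × C: 3 H each → 6
  2 × N: 1 H each → 2
  2 × O: 1 H each → 2
  2 × O: no H
  2 × O (charge -1): no H
  1 × C (aromatic): 1 H
  1 × I: no H
  1 × N (aromatic): no H
  1 × S: 1 H
  Total hydrogens = 20.

20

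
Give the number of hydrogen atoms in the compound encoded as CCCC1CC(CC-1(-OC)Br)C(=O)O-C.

19

Hydrogens are implicit in SMILES; fill each atom to its normal valence:
  4 × C: 2 H each → 8
  3 × C: 3 H each → 9
  3 × O: no H
  2 × C: 1 H each → 2
  2 × C: no H
  1 × Br: no H
  Total hydrogens = 19.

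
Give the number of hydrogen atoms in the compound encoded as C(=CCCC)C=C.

Hydrogens are implicit in SMILES; fill each atom to its normal valence:
  3 × C: 2 H each → 6
  3 × C: 1 H each → 3
  1 × C: 3 H
  Total hydrogens = 12.

12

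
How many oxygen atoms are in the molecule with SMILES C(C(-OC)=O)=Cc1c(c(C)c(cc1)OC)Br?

The symbol for oxygen appears 3 times in the SMILES.

3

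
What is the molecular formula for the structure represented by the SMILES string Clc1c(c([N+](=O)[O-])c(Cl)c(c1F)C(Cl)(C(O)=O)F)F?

Heavy atoms from the SMILES: 8 C, 3 Cl, 3 F, 1 N, 4 O.
Implicit hydrogens by atom environment:
  6 × C (aromatic): no H
  3 × Cl: no H
  3 × F: no H
  2 × C: no H
  2 × O: no H
  1 × N (charge +1): no H
  1 × O: 1 H
  1 × O (charge -1): no H
  Total hydrogens = 1.
Molecular formula: C8HCl3F3NO4

C8HCl3F3NO4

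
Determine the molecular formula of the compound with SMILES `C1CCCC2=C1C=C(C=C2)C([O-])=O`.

C11H11O2-

Heavy atoms from the SMILES: 11 C, 2 O.
Implicit hydrogens by atom environment:
  4 × C: 2 H each → 8
  3 × C (aromatic): 1 H each → 3
  3 × C (aromatic): no H
  1 × C: no H
  1 × O: no H
  1 × O (charge -1): no H
  Total hydrogens = 11.
Net charge -1.
Molecular formula: C11H11O2-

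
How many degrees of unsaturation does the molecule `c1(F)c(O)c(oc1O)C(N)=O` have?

Molecular formula from the SMILES: C5H4FNO4.
DoU = (2C + 2 + N − H − X)/2 = (2·5 + 2 + 1 − 4 − 1)/2 = 8/2 = 4.
(Structurally: 1 ring(s) + 3 π bond(s) = 4.)

4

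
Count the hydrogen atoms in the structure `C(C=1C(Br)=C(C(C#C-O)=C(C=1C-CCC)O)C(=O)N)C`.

18

Hydrogens are implicit in SMILES; fill each atom to its normal valence:
  6 × C (aromatic): no H
  4 × C: 2 H each → 8
  3 × C: no H
  2 × C: 3 H each → 6
  2 × O: 1 H each → 2
  1 × Br: no H
  1 × N: 2 H
  1 × O: no H
  Total hydrogens = 18.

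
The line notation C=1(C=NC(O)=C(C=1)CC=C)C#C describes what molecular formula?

Heavy atoms from the SMILES: 10 C, 1 N, 1 O.
Implicit hydrogens by atom environment:
  3 × C (aromatic): no H
  2 × C: 2 H each → 4
  2 × C (aromatic): 1 H each → 2
  2 × C: 1 H each → 2
  1 × C: no H
  1 × N (aromatic): no H
  1 × O: 1 H
  Total hydrogens = 9.
Molecular formula: C10H9NO

C10H9NO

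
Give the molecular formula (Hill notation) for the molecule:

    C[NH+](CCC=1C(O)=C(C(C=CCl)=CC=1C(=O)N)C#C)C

Heavy atoms from the SMILES: 15 C, 1 Cl, 2 N, 2 O.
Implicit hydrogens by atom environment:
  5 × C (aromatic): no H
  3 × C: 1 H each → 3
  2 × C: 3 H each → 6
  2 × C: 2 H each → 4
  2 × C: no H
  1 × C (aromatic): 1 H
  1 × Cl: no H
  1 × N: 2 H
  1 × N (charge +1): 1 H
  1 × O: 1 H
  1 × O: no H
  Total hydrogens = 18.
Net charge +1.
Molecular formula: C15H18ClN2O2+

C15H18ClN2O2+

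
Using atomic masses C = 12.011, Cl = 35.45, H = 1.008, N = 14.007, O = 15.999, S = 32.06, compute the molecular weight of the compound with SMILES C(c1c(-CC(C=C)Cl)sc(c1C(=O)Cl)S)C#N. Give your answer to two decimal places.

Molecular formula: C11H9Cl2NOS2.
M = 11×12.011 + 2×35.45 + 9×1.008 + 1×14.007 + 1×15.999 + 2×32.06 = 306.22 g/mol.

306.22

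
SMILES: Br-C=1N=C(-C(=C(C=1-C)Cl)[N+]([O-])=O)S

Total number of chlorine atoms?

The symbol for chlorine appears 1 time in the SMILES.

1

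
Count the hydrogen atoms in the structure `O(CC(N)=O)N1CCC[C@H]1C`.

14

Hydrogens are implicit in SMILES; fill each atom to its normal valence:
  4 × C: 2 H each → 8
  2 × O: no H
  1 × C: 3 H
  1 × C: 1 H
  1 × C: no H
  1 × N: 2 H
  1 × N: no H
  Total hydrogens = 14.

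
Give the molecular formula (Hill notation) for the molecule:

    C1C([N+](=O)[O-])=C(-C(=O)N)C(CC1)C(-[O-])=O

Heavy atoms from the SMILES: 8 C, 2 N, 5 O.
Implicit hydrogens by atom environment:
  4 × C: no H
  3 × C: 2 H each → 6
  3 × O: no H
  2 × O (charge -1): no H
  1 × C: 1 H
  1 × N: 2 H
  1 × N (charge +1): no H
  Total hydrogens = 9.
Net charge -1.
Molecular formula: C8H9N2O5-

C8H9N2O5-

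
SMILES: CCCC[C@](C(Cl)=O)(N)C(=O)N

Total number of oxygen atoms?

2

The symbol for oxygen appears 2 times in the SMILES.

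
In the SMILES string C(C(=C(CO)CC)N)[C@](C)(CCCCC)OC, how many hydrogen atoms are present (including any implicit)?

Hydrogens are implicit in SMILES; fill each atom to its normal valence:
  7 × C: 2 H each → 14
  4 × C: 3 H each → 12
  3 × C: no H
  1 × N: 2 H
  1 × O: 1 H
  1 × O: no H
  Total hydrogens = 29.

29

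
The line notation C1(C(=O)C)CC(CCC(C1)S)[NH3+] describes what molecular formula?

Heavy atoms from the SMILES: 9 C, 1 N, 1 O, 1 S.
Implicit hydrogens by atom environment:
  4 × C: 2 H each → 8
  3 × C: 1 H each → 3
  1 × C: 3 H
  1 × C: no H
  1 × N (charge +1): 3 H
  1 × O: no H
  1 × S: 1 H
  Total hydrogens = 18.
Net charge +1.
Molecular formula: C9H18NOS+

C9H18NOS+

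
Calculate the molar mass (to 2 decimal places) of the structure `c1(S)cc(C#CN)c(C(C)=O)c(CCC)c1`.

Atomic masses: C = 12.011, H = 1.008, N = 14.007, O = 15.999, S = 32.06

Molecular formula: C13H15NOS.
M = 13×12.011 + 15×1.008 + 1×14.007 + 1×15.999 + 1×32.06 = 233.33 g/mol.

233.33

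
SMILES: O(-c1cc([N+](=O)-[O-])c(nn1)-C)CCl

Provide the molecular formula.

C6H6ClN3O3

Heavy atoms from the SMILES: 6 C, 1 Cl, 3 N, 3 O.
Implicit hydrogens by atom environment:
  3 × C (aromatic): no H
  2 × N (aromatic): no H
  2 × O: no H
  1 × C: 3 H
  1 × C: 2 H
  1 × C (aromatic): 1 H
  1 × Cl: no H
  1 × N (charge +1): no H
  1 × O (charge -1): no H
  Total hydrogens = 6.
Molecular formula: C6H6ClN3O3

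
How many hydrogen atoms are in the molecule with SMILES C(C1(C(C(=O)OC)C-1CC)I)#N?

Hydrogens are implicit in SMILES; fill each atom to its normal valence:
  3 × C: no H
  2 × C: 3 H each → 6
  2 × C: 1 H each → 2
  2 × O: no H
  1 × C: 2 H
  1 × I: no H
  1 × N: no H
  Total hydrogens = 10.

10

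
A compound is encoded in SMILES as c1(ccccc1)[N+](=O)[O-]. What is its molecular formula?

C6H5NO2

Heavy atoms from the SMILES: 6 C, 1 N, 2 O.
Implicit hydrogens by atom environment:
  5 × C (aromatic): 1 H each → 5
  1 × C (aromatic): no H
  1 × N (charge +1): no H
  1 × O: no H
  1 × O (charge -1): no H
  Total hydrogens = 5.
Molecular formula: C6H5NO2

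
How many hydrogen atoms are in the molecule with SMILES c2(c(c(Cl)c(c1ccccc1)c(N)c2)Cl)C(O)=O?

Hydrogens are implicit in SMILES; fill each atom to its normal valence:
  6 × C (aromatic): 1 H each → 6
  6 × C (aromatic): no H
  2 × Cl: no H
  1 × C: no H
  1 × N: 2 H
  1 × O: 1 H
  1 × O: no H
  Total hydrogens = 9.

9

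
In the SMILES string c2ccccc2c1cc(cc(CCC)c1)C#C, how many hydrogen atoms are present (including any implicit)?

16

Hydrogens are implicit in SMILES; fill each atom to its normal valence:
  8 × C (aromatic): 1 H each → 8
  4 × C (aromatic): no H
  2 × C: 2 H each → 4
  1 × C: 3 H
  1 × C: 1 H
  1 × C: no H
  Total hydrogens = 16.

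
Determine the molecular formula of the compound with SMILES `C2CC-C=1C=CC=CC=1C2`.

Heavy atoms from the SMILES: 10 C.
Implicit hydrogens by atom environment:
  4 × C: 2 H each → 8
  4 × C (aromatic): 1 H each → 4
  2 × C (aromatic): no H
  Total hydrogens = 12.
Molecular formula: C10H12

C10H12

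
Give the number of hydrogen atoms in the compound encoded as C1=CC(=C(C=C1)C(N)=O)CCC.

13

Hydrogens are implicit in SMILES; fill each atom to its normal valence:
  4 × C (aromatic): 1 H each → 4
  2 × C: 2 H each → 4
  2 × C (aromatic): no H
  1 × C: 3 H
  1 × C: no H
  1 × N: 2 H
  1 × O: no H
  Total hydrogens = 13.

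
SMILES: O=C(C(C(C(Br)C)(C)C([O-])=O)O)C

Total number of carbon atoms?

The symbol for carbon appears 8 times in the SMILES.

8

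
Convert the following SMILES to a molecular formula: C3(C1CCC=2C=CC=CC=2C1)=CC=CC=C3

C16H16

Heavy atoms from the SMILES: 16 C.
Implicit hydrogens by atom environment:
  9 × C (aromatic): 1 H each → 9
  3 × C: 2 H each → 6
  3 × C (aromatic): no H
  1 × C: 1 H
  Total hydrogens = 16.
Molecular formula: C16H16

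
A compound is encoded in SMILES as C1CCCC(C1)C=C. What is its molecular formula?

Heavy atoms from the SMILES: 8 C.
Implicit hydrogens by atom environment:
  6 × C: 2 H each → 12
  2 × C: 1 H each → 2
  Total hydrogens = 14.
Molecular formula: C8H14

C8H14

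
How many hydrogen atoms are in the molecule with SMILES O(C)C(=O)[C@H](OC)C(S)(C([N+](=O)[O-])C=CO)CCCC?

21

Hydrogens are implicit in SMILES; fill each atom to its normal valence:
  4 × C: 1 H each → 4
  4 × O: no H
  3 × C: 3 H each → 9
  3 × C: 2 H each → 6
  2 × C: no H
  1 × N (charge +1): no H
  1 × O: 1 H
  1 × O (charge -1): no H
  1 × S: 1 H
  Total hydrogens = 21.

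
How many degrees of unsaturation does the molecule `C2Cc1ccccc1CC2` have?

5

Molecular formula from the SMILES: C10H12.
DoU = (2C + 2 + N − H − X)/2 = (2·10 + 2 + 0 − 12 − 0)/2 = 10/2 = 5.
(Structurally: 2 ring(s) + 3 π bond(s) = 5.)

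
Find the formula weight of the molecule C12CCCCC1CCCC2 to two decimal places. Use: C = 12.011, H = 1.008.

138.25

Molecular formula: C10H18.
M = 10×12.011 + 18×1.008 = 138.25 g/mol.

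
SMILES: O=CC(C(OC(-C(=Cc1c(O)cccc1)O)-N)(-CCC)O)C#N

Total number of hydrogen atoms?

20

Hydrogens are implicit in SMILES; fill each atom to its normal valence:
  4 × C: 1 H each → 4
  4 × C (aromatic): 1 H each → 4
  3 × C: no H
  3 × O: 1 H each → 3
  2 × C: 2 H each → 4
  2 × C (aromatic): no H
  2 × O: no H
  1 × C: 3 H
  1 × N: 2 H
  1 × N: no H
  Total hydrogens = 20.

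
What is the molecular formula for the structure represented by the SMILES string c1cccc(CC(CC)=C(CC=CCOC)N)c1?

Heavy atoms from the SMILES: 16 C, 1 N, 1 O.
Implicit hydrogens by atom environment:
  5 × C (aromatic): 1 H each → 5
  4 × C: 2 H each → 8
  2 × C: 3 H each → 6
  2 × C: 1 H each → 2
  2 × C: no H
  1 × C (aromatic): no H
  1 × N: 2 H
  1 × O: no H
  Total hydrogens = 23.
Molecular formula: C16H23NO

C16H23NO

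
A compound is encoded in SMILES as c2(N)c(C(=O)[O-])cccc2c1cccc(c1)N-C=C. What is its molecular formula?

C15H13N2O2-

Heavy atoms from the SMILES: 15 C, 2 N, 2 O.
Implicit hydrogens by atom environment:
  7 × C (aromatic): 1 H each → 7
  5 × C (aromatic): no H
  1 × C: 2 H
  1 × C: 1 H
  1 × C: no H
  1 × N: 2 H
  1 × N: 1 H
  1 × O: no H
  1 × O (charge -1): no H
  Total hydrogens = 13.
Net charge -1.
Molecular formula: C15H13N2O2-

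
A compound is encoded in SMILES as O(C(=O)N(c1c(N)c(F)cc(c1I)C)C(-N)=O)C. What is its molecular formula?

C10H11FIN3O3

Heavy atoms from the SMILES: 10 C, 1 F, 1 I, 3 N, 3 O.
Implicit hydrogens by atom environment:
  5 × C (aromatic): no H
  3 × O: no H
  2 × C: 3 H each → 6
  2 × C: no H
  2 × N: 2 H each → 4
  1 × C (aromatic): 1 H
  1 × F: no H
  1 × I: no H
  1 × N: no H
  Total hydrogens = 11.
Molecular formula: C10H11FIN3O3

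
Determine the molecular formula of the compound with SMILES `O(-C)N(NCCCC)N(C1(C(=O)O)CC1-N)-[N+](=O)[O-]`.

Heavy atoms from the SMILES: 9 C, 5 N, 5 O.
Implicit hydrogens by atom environment:
  4 × C: 2 H each → 8
  3 × O: no H
  2 × C: 3 H each → 6
  2 × C: no H
  2 × N: no H
  1 × C: 1 H
  1 × N: 2 H
  1 × N: 1 H
  1 × N (charge +1): no H
  1 × O: 1 H
  1 × O (charge -1): no H
  Total hydrogens = 19.
Molecular formula: C9H19N5O5

C9H19N5O5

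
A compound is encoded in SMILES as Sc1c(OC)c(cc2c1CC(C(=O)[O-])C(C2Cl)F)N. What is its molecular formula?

C12H12ClFNO3S-

Heavy atoms from the SMILES: 12 C, 1 Cl, 1 F, 1 N, 3 O, 1 S.
Implicit hydrogens by atom environment:
  5 × C (aromatic): no H
  3 × C: 1 H each → 3
  2 × O: no H
  1 × C: 3 H
  1 × C: 2 H
  1 × C (aromatic): 1 H
  1 × C: no H
  1 × Cl: no H
  1 × F: no H
  1 × N: 2 H
  1 × O (charge -1): no H
  1 × S: 1 H
  Total hydrogens = 12.
Net charge -1.
Molecular formula: C12H12ClFNO3S-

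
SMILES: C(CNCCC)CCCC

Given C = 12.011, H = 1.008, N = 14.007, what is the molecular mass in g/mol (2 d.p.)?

143.27

Molecular formula: C9H21N.
M = 9×12.011 + 21×1.008 + 1×14.007 = 143.27 g/mol.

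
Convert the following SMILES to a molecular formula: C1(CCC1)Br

Heavy atoms from the SMILES: 1 Br, 4 C.
Implicit hydrogens by atom environment:
  3 × C: 2 H each → 6
  1 × Br: no H
  1 × C: 1 H
  Total hydrogens = 7.
Molecular formula: C4H7Br

C4H7Br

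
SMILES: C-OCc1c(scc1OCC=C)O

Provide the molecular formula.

C9H12O3S

Heavy atoms from the SMILES: 9 C, 3 O, 1 S.
Implicit hydrogens by atom environment:
  3 × C: 2 H each → 6
  3 × C (aromatic): no H
  2 × O: no H
  1 × C: 3 H
  1 × C (aromatic): 1 H
  1 × C: 1 H
  1 × O: 1 H
  1 × S (aromatic): no H
  Total hydrogens = 12.
Molecular formula: C9H12O3S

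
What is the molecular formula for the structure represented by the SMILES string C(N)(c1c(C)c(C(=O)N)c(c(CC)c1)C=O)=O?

C12H14N2O3

Heavy atoms from the SMILES: 12 C, 2 N, 3 O.
Implicit hydrogens by atom environment:
  5 × C (aromatic): no H
  3 × O: no H
  2 × C: 3 H each → 6
  2 × C: no H
  2 × N: 2 H each → 4
  1 × C: 2 H
  1 × C (aromatic): 1 H
  1 × C: 1 H
  Total hydrogens = 14.
Molecular formula: C12H14N2O3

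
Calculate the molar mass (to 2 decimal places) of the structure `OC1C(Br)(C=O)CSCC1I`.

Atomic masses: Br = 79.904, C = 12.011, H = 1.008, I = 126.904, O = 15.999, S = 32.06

Molecular formula: C6H8BrIO2S.
M = 1×79.904 + 6×12.011 + 8×1.008 + 1×126.904 + 2×15.999 + 1×32.06 = 351.00 g/mol.

351.00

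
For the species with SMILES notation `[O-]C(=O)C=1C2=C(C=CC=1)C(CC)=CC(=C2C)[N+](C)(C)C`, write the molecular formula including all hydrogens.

C17H21NO2

Heavy atoms from the SMILES: 17 C, 1 N, 2 O.
Implicit hydrogens by atom environment:
  6 × C (aromatic): no H
  5 × C: 3 H each → 15
  4 × C (aromatic): 1 H each → 4
  1 × C: 2 H
  1 × C: no H
  1 × N (charge +1): no H
  1 × O: no H
  1 × O (charge -1): no H
  Total hydrogens = 21.
Molecular formula: C17H21NO2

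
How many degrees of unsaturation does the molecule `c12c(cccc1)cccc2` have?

7

Molecular formula from the SMILES: C10H8.
DoU = (2C + 2 + N − H − X)/2 = (2·10 + 2 + 0 − 8 − 0)/2 = 14/2 = 7.
(Structurally: 2 ring(s) + 5 π bond(s) = 7.)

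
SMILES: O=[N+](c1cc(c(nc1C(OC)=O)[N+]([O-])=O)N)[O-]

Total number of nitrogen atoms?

4

The symbol for nitrogen appears 4 times in the SMILES.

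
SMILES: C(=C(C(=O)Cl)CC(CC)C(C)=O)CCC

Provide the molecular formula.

Heavy atoms from the SMILES: 12 C, 1 Cl, 2 O.
Implicit hydrogens by atom environment:
  4 × C: 2 H each → 8
  3 × C: 3 H each → 9
  3 × C: no H
  2 × C: 1 H each → 2
  2 × O: no H
  1 × Cl: no H
  Total hydrogens = 19.
Molecular formula: C12H19ClO2

C12H19ClO2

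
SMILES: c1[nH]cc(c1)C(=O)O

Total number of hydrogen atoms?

Hydrogens are implicit in SMILES; fill each atom to its normal valence:
  3 × C (aromatic): 1 H each → 3
  1 × C (aromatic): no H
  1 × C: no H
  1 × N (aromatic): 1 H
  1 × O: 1 H
  1 × O: no H
  Total hydrogens = 5.

5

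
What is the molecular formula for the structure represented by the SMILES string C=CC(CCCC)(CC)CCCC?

Heavy atoms from the SMILES: 13 C.
Implicit hydrogens by atom environment:
  8 × C: 2 H each → 16
  3 × C: 3 H each → 9
  1 × C: 1 H
  1 × C: no H
  Total hydrogens = 26.
Molecular formula: C13H26

C13H26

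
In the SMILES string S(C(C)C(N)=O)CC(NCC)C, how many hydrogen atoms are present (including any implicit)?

Hydrogens are implicit in SMILES; fill each atom to its normal valence:
  3 × C: 3 H each → 9
  2 × C: 2 H each → 4
  2 × C: 1 H each → 2
  1 × C: no H
  1 × N: 2 H
  1 × N: 1 H
  1 × O: no H
  1 × S: no H
  Total hydrogens = 18.

18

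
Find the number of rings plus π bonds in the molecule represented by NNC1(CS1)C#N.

3

Molecular formula from the SMILES: C3H5N3S.
DoU = (2C + 2 + N − H − X)/2 = (2·3 + 2 + 3 − 5 − 0)/2 = 6/2 = 3.
(Structurally: 1 ring(s) + 2 π bond(s) = 3.)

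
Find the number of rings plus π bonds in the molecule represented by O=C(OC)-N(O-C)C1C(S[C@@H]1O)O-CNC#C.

4

Molecular formula from the SMILES: C9H14N2O5S.
DoU = (2C + 2 + N − H − X)/2 = (2·9 + 2 + 2 − 14 − 0)/2 = 8/2 = 4.
(Structurally: 1 ring(s) + 3 π bond(s) = 4.)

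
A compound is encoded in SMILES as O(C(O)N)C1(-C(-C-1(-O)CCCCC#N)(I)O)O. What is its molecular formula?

C9H15IN2O5

Heavy atoms from the SMILES: 9 C, 1 I, 2 N, 5 O.
Implicit hydrogens by atom environment:
  4 × C: 2 H each → 8
  4 × C: no H
  4 × O: 1 H each → 4
  1 × C: 1 H
  1 × I: no H
  1 × N: 2 H
  1 × N: no H
  1 × O: no H
  Total hydrogens = 15.
Molecular formula: C9H15IN2O5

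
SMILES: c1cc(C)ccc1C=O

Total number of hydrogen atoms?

Hydrogens are implicit in SMILES; fill each atom to its normal valence:
  4 × C (aromatic): 1 H each → 4
  2 × C (aromatic): no H
  1 × C: 3 H
  1 × C: 1 H
  1 × O: no H
  Total hydrogens = 8.

8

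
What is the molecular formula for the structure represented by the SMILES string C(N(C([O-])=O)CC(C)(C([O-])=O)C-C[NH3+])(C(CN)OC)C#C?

C13H22N3O5-

Heavy atoms from the SMILES: 13 C, 3 N, 5 O.
Implicit hydrogens by atom environment:
  4 × C: 2 H each → 8
  4 × C: no H
  3 × C: 1 H each → 3
  3 × O: no H
  2 × C: 3 H each → 6
  2 × O (charge -1): no H
  1 × N (charge +1): 3 H
  1 × N: 2 H
  1 × N: no H
  Total hydrogens = 22.
Net charge -1.
Molecular formula: C13H22N3O5-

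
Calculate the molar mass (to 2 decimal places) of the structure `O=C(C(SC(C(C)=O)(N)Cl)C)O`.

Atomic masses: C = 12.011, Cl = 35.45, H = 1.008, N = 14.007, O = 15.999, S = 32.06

211.66

Molecular formula: C6H10ClNO3S.
M = 6×12.011 + 1×35.45 + 10×1.008 + 1×14.007 + 3×15.999 + 1×32.06 = 211.66 g/mol.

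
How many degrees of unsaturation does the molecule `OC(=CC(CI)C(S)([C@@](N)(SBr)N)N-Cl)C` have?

Molecular formula from the SMILES: C7H14BrClIN3OS2.
DoU = (2C + 2 + N − H − X)/2 = (2·7 + 2 + 3 − 14 − 3)/2 = 2/2 = 1.
(Structurally: 0 ring(s) + 1 π bond(s) = 1.)

1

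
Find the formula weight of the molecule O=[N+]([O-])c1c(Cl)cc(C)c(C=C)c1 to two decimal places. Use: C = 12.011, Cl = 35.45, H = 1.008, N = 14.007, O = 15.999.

Molecular formula: C9H8ClNO2.
M = 9×12.011 + 1×35.45 + 8×1.008 + 1×14.007 + 2×15.999 = 197.62 g/mol.

197.62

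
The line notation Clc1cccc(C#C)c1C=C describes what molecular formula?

C10H7Cl

Heavy atoms from the SMILES: 10 C, 1 Cl.
Implicit hydrogens by atom environment:
  3 × C (aromatic): 1 H each → 3
  3 × C (aromatic): no H
  2 × C: 1 H each → 2
  1 × C: 2 H
  1 × C: no H
  1 × Cl: no H
  Total hydrogens = 7.
Molecular formula: C10H7Cl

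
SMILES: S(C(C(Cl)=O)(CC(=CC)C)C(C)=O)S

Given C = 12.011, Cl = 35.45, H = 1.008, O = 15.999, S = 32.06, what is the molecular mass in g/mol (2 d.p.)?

Molecular formula: C9H13ClO2S2.
M = 9×12.011 + 1×35.45 + 13×1.008 + 2×15.999 + 2×32.06 = 252.77 g/mol.

252.77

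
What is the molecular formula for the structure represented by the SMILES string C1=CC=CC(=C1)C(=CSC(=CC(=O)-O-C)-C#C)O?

Heavy atoms from the SMILES: 14 C, 3 O, 1 S.
Implicit hydrogens by atom environment:
  5 × C (aromatic): 1 H each → 5
  4 × C: no H
  3 × C: 1 H each → 3
  2 × O: no H
  1 × C: 3 H
  1 × C (aromatic): no H
  1 × O: 1 H
  1 × S: no H
  Total hydrogens = 12.
Molecular formula: C14H12O3S

C14H12O3S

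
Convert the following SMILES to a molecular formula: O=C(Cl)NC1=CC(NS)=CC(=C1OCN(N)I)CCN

C10H15ClIN5O2S

Heavy atoms from the SMILES: 10 C, 1 Cl, 1 I, 5 N, 2 O, 1 S.
Implicit hydrogens by atom environment:
  4 × C (aromatic): no H
  3 × C: 2 H each → 6
  2 × C (aromatic): 1 H each → 2
  2 × N: 2 H each → 4
  2 × N: 1 H each → 2
  2 × O: no H
  1 × C: no H
  1 × Cl: no H
  1 × I: no H
  1 × N: no H
  1 × S: 1 H
  Total hydrogens = 15.
Molecular formula: C10H15ClIN5O2S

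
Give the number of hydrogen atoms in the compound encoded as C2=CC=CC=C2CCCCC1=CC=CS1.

16

Hydrogens are implicit in SMILES; fill each atom to its normal valence:
  8 × C (aromatic): 1 H each → 8
  4 × C: 2 H each → 8
  2 × C (aromatic): no H
  1 × S (aromatic): no H
  Total hydrogens = 16.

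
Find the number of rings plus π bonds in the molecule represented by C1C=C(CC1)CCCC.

Molecular formula from the SMILES: C9H16.
DoU = (2C + 2 + N − H − X)/2 = (2·9 + 2 + 0 − 16 − 0)/2 = 4/2 = 2.
(Structurally: 1 ring(s) + 1 π bond(s) = 2.)

2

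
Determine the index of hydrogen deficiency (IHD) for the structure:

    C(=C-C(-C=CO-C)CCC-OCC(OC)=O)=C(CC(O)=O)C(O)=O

Molecular formula from the SMILES: C16H22O8.
DoU = (2C + 2 + N − H − X)/2 = (2·16 + 2 + 0 − 22 − 0)/2 = 12/2 = 6.
(Structurally: 0 ring(s) + 6 π bond(s) = 6.)

6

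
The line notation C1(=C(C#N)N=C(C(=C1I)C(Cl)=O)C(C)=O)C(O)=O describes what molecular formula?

Heavy atoms from the SMILES: 10 C, 1 Cl, 1 I, 2 N, 4 O.
Implicit hydrogens by atom environment:
  5 × C (aromatic): no H
  4 × C: no H
  3 × O: no H
  1 × C: 3 H
  1 × Cl: no H
  1 × I: no H
  1 × N (aromatic): no H
  1 × N: no H
  1 × O: 1 H
  Total hydrogens = 4.
Molecular formula: C10H4ClIN2O4

C10H4ClIN2O4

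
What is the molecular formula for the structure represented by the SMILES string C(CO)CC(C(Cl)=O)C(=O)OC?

Heavy atoms from the SMILES: 7 C, 1 Cl, 4 O.
Implicit hydrogens by atom environment:
  3 × C: 2 H each → 6
  3 × O: no H
  2 × C: no H
  1 × C: 3 H
  1 × C: 1 H
  1 × Cl: no H
  1 × O: 1 H
  Total hydrogens = 11.
Molecular formula: C7H11ClO4

C7H11ClO4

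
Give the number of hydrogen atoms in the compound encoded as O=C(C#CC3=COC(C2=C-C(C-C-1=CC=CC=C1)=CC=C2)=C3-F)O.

Hydrogens are implicit in SMILES; fill each atom to its normal valence:
  10 × C (aromatic): 1 H each → 10
  6 × C (aromatic): no H
  3 × C: no H
  1 × C: 2 H
  1 × F: no H
  1 × O: 1 H
  1 × O (aromatic): no H
  1 × O: no H
  Total hydrogens = 13.

13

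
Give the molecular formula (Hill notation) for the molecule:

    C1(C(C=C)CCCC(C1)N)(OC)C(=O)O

Heavy atoms from the SMILES: 11 C, 1 N, 3 O.
Implicit hydrogens by atom environment:
  5 × C: 2 H each → 10
  3 × C: 1 H each → 3
  2 × C: no H
  2 × O: no H
  1 × C: 3 H
  1 × N: 2 H
  1 × O: 1 H
  Total hydrogens = 19.
Molecular formula: C11H19NO3

C11H19NO3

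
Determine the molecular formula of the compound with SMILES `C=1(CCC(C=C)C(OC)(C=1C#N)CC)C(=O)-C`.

Heavy atoms from the SMILES: 14 C, 1 N, 2 O.
Implicit hydrogens by atom environment:
  5 × C: no H
  4 × C: 2 H each → 8
  3 × C: 3 H each → 9
  2 × C: 1 H each → 2
  2 × O: no H
  1 × N: no H
  Total hydrogens = 19.
Molecular formula: C14H19NO2

C14H19NO2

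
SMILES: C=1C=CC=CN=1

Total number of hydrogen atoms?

Hydrogens are implicit in SMILES; fill each atom to its normal valence:
  5 × C (aromatic): 1 H each → 5
  1 × N (aromatic): no H
  Total hydrogens = 5.

5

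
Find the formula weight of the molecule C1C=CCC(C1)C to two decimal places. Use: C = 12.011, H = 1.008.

96.17

Molecular formula: C7H12.
M = 7×12.011 + 12×1.008 = 96.17 g/mol.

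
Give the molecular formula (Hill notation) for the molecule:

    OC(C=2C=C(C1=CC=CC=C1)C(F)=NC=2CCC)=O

Heavy atoms from the SMILES: 15 C, 1 F, 1 N, 2 O.
Implicit hydrogens by atom environment:
  6 × C (aromatic): 1 H each → 6
  5 × C (aromatic): no H
  2 × C: 2 H each → 4
  1 × C: 3 H
  1 × C: no H
  1 × F: no H
  1 × N (aromatic): no H
  1 × O: 1 H
  1 × O: no H
  Total hydrogens = 14.
Molecular formula: C15H14FNO2

C15H14FNO2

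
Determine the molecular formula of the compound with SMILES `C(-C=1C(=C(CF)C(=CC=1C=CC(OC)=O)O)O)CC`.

Heavy atoms from the SMILES: 14 C, 1 F, 4 O.
Implicit hydrogens by atom environment:
  5 × C (aromatic): no H
  3 × C: 2 H each → 6
  2 × C: 3 H each → 6
  2 × C: 1 H each → 2
  2 × O: 1 H each → 2
  2 × O: no H
  1 × C (aromatic): 1 H
  1 × C: no H
  1 × F: no H
  Total hydrogens = 17.
Molecular formula: C14H17FO4

C14H17FO4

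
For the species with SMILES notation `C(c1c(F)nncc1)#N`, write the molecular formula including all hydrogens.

Heavy atoms from the SMILES: 5 C, 1 F, 3 N.
Implicit hydrogens by atom environment:
  2 × C (aromatic): 1 H each → 2
  2 × C (aromatic): no H
  2 × N (aromatic): no H
  1 × C: no H
  1 × F: no H
  1 × N: no H
  Total hydrogens = 2.
Molecular formula: C5H2FN3

C5H2FN3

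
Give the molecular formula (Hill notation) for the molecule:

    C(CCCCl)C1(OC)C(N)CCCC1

Heavy atoms from the SMILES: 11 C, 1 Cl, 1 N, 1 O.
Implicit hydrogens by atom environment:
  8 × C: 2 H each → 16
  1 × C: 3 H
  1 × C: 1 H
  1 × C: no H
  1 × Cl: no H
  1 × N: 2 H
  1 × O: no H
  Total hydrogens = 22.
Molecular formula: C11H22ClNO

C11H22ClNO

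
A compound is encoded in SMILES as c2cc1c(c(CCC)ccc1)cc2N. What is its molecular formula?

Heavy atoms from the SMILES: 13 C, 1 N.
Implicit hydrogens by atom environment:
  6 × C (aromatic): 1 H each → 6
  4 × C (aromatic): no H
  2 × C: 2 H each → 4
  1 × C: 3 H
  1 × N: 2 H
  Total hydrogens = 15.
Molecular formula: C13H15N

C13H15N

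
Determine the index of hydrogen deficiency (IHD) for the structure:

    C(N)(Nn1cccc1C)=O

4

Molecular formula from the SMILES: C6H9N3O.
DoU = (2C + 2 + N − H − X)/2 = (2·6 + 2 + 3 − 9 − 0)/2 = 8/2 = 4.
(Structurally: 1 ring(s) + 3 π bond(s) = 4.)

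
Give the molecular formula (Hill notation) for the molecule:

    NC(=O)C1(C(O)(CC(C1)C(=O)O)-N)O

C7H12N2O5

Heavy atoms from the SMILES: 7 C, 2 N, 5 O.
Implicit hydrogens by atom environment:
  4 × C: no H
  3 × O: 1 H each → 3
  2 × C: 2 H each → 4
  2 × N: 2 H each → 4
  2 × O: no H
  1 × C: 1 H
  Total hydrogens = 12.
Molecular formula: C7H12N2O5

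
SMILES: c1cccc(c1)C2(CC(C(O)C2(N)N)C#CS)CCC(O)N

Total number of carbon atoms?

16

The symbol for carbon appears 16 times in the SMILES. Lowercase c denotes aromatic carbon and counts toward C.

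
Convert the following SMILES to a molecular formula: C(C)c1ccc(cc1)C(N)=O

C9H11NO

Heavy atoms from the SMILES: 9 C, 1 N, 1 O.
Implicit hydrogens by atom environment:
  4 × C (aromatic): 1 H each → 4
  2 × C (aromatic): no H
  1 × C: 3 H
  1 × C: 2 H
  1 × C: no H
  1 × N: 2 H
  1 × O: no H
  Total hydrogens = 11.
Molecular formula: C9H11NO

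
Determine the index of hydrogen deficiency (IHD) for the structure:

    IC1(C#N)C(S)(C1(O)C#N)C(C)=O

Molecular formula from the SMILES: C7H5IN2O2S.
DoU = (2C + 2 + N − H − X)/2 = (2·7 + 2 + 2 − 5 − 1)/2 = 12/2 = 6.
(Structurally: 1 ring(s) + 5 π bond(s) = 6.)

6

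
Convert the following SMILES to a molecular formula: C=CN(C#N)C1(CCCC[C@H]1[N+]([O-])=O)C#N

Heavy atoms from the SMILES: 10 C, 4 N, 2 O.
Implicit hydrogens by atom environment:
  5 × C: 2 H each → 10
  3 × C: no H
  3 × N: no H
  2 × C: 1 H each → 2
  1 × N (charge +1): no H
  1 × O: no H
  1 × O (charge -1): no H
  Total hydrogens = 12.
Molecular formula: C10H12N4O2

C10H12N4O2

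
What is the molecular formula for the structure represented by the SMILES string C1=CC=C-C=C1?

C6H6

Heavy atoms from the SMILES: 6 C.
Implicit hydrogens by atom environment:
  6 × C (aromatic): 1 H each → 6
  Total hydrogens = 6.
Molecular formula: C6H6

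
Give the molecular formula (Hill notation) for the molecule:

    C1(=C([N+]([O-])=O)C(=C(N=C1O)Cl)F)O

Heavy atoms from the SMILES: 5 C, 1 Cl, 1 F, 2 N, 4 O.
Implicit hydrogens by atom environment:
  5 × C (aromatic): no H
  2 × O: 1 H each → 2
  1 × Cl: no H
  1 × F: no H
  1 × N (aromatic): no H
  1 × N (charge +1): no H
  1 × O: no H
  1 × O (charge -1): no H
  Total hydrogens = 2.
Molecular formula: C5H2ClFN2O4

C5H2ClFN2O4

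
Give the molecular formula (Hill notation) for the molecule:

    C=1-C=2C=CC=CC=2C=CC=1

C10H8

Heavy atoms from the SMILES: 10 C.
Implicit hydrogens by atom environment:
  8 × C (aromatic): 1 H each → 8
  2 × C (aromatic): no H
  Total hydrogens = 8.
Molecular formula: C10H8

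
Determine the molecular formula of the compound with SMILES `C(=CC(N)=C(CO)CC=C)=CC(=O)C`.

C11H15NO2

Heavy atoms from the SMILES: 11 C, 1 N, 2 O.
Implicit hydrogens by atom environment:
  4 × C: no H
  3 × C: 2 H each → 6
  3 × C: 1 H each → 3
  1 × C: 3 H
  1 × N: 2 H
  1 × O: 1 H
  1 × O: no H
  Total hydrogens = 15.
Molecular formula: C11H15NO2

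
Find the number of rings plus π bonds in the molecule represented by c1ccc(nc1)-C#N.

6

Molecular formula from the SMILES: C6H4N2.
DoU = (2C + 2 + N − H − X)/2 = (2·6 + 2 + 2 − 4 − 0)/2 = 12/2 = 6.
(Structurally: 1 ring(s) + 5 π bond(s) = 6.)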